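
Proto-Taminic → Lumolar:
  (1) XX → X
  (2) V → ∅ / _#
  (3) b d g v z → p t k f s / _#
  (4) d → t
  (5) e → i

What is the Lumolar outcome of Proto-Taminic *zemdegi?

zimtik

Lumolar: *zemdegi
  zemdegi (rule 1 does not apply)
  zemdegi → zemdeg   [apocope]
  zemdeg → zemdek   [final devoicing]
  zemdek → zemtek   [unconditioned shift]
  zemtek → zimtik   [vowel merger]
  giving Lumolar zimtik.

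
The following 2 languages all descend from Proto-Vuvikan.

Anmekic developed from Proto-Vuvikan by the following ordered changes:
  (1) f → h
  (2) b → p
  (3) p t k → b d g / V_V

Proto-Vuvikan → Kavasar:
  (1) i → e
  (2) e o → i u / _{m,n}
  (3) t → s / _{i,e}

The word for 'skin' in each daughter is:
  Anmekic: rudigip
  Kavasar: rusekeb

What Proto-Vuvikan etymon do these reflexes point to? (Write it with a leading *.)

*rutikib

Position 6: Anmekic has i, Kavasar has e. Anmekic preserves i here (none of its changes turn any other segment into i), so the proto-segment is *i.
Position 7: Anmekic has p, Kavasar has b. Kavasar preserves b here (none of its changes turn any other segment into b), so the proto-segment is *b.
Position 5: Anmekic has g, Kavasar has k. Kavasar preserves k here (none of its changes turn any other segment into k), so the proto-segment is *k.
Continuing position by position gives *rutikib; check it forward:
Anmekic: *rutikib
  rutikib (rule 1 does not apply)
  rutikib → rutikip   [unconditioned shift]
  rutikip → rudigip   [intervocalic voicing]
  giving Anmekic rudigip.
Kavasar: *rutikib
  rutikib → rutekeb   [vowel merger]
  rutekeb (rule 2 does not apply)
  rutekeb → rusekeb   [palatalisation]
  giving Kavasar rusekeb.
Only *rutikib yields all of Anmekic rudigip, Kavasar rusekeb.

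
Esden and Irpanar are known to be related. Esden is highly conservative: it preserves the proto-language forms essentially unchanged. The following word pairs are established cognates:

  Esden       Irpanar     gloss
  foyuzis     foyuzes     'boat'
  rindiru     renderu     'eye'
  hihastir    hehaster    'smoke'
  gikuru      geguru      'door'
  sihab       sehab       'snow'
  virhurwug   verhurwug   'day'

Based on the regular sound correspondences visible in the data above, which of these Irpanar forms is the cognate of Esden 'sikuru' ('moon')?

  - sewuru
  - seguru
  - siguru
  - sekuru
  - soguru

seguru

foyuzis ~ foyuzes, hihastir ~ hehaster — Esden i corresponds to Irpanar e after a consonant, before a consonant other than r, m, n, p, b, f, v.
gikuru ~ geguru — Esden k corresponds to Irpanar g between vowels (before a back vowel).
Applying these to Esden 'sikuru':
  sikuru → sekuru   (i→e after a consonant, before a consonant other than r, m, n, p, b, f, v)
  sekuru → seguru   (k→g between vowels (before a back vowel))
So the Irpanar cognate is 'seguru'.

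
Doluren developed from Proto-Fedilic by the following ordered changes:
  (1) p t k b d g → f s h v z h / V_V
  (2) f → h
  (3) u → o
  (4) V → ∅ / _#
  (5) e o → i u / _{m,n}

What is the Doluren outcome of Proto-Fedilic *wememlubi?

wimimlov

Doluren: *wememlubi > wememluvi > wememlovi > wememlov > wimimlov  (by intervocalic lenition, vowel merger, apocope, pre-nasal raising)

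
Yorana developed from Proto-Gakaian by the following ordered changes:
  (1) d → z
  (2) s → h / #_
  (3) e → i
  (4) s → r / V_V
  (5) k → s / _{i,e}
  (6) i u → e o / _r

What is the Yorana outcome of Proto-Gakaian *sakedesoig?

hasizeroig

Yorana: *sakedesoig
  sakedesoig → sakezesoig   [unconditioned shift]
  sakezesoig → hakezesoig   [debuccalisation]
  hakezesoig → hakizisoig   [vowel merger]
  hakizisoig → hakiziroig   [rhotacism]
  hakiziroig → hasiziroig   [palatalisation]
  hasiziroig → hasizeroig   [pre-rhotic lowering]
  giving Yorana hasizeroig.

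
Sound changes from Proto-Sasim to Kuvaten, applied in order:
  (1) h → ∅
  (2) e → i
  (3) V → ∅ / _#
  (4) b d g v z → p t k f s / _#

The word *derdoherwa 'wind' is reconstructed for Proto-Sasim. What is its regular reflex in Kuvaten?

Kuvaten: *derdoherwa > derdoerwa > dirdoirwa > dirdoirw  (by h-loss, vowel merger, apocope)

dirdoirw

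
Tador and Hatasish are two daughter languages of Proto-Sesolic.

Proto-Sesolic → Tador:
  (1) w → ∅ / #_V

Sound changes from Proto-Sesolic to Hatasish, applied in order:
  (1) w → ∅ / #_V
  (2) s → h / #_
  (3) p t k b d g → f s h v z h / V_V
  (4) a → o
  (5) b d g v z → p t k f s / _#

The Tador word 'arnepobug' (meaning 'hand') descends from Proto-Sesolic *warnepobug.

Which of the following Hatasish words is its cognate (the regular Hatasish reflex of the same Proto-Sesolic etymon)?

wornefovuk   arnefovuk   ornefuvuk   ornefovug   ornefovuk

Hatasish: *warnepobug > arnepobug > arnefovug > ornefovug > ornefovuk  (by glide loss, intervocalic lenition, vowel merger, final devoicing)
The other candidates each miss or misapply at least one Hatasish change.

ornefovuk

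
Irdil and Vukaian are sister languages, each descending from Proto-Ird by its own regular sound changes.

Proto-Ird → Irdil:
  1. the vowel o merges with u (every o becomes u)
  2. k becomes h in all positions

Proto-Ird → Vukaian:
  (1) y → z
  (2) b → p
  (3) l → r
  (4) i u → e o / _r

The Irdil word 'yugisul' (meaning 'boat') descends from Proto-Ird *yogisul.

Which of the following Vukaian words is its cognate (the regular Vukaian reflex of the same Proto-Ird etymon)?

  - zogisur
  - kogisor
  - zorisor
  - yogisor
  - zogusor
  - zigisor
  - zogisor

Vukaian: *yogisul > zogisul > zogisur > zogisor  (by unconditioned shift, unconditioned shift, pre-rhotic lowering)
Among the options, 'zogisor' alone shows every Vukaian change applied in order.

zogisor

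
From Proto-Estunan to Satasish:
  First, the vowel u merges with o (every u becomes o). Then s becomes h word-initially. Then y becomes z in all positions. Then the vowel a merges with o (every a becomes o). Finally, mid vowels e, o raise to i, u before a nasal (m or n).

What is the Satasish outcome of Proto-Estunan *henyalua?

hinzoloo

Satasish: *henyalua
  henyalua → henyaloa   [vowel merger]
  henyaloa (rule 2 does not apply)
  henyaloa → henzaloa   [unconditioned shift]
  henzaloa → henzoloo   [vowel merger]
  henzoloo → hinzoloo   [pre-nasal raising]
  giving Satasish hinzoloo.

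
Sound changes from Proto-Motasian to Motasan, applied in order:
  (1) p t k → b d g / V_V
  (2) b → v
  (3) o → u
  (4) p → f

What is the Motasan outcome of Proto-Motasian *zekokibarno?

Motasan: *zekokibarno > zegogibarno > zegogivarno > zegugivarnu  (by intervocalic voicing, unconditioned shift, vowel merger)

zegugivarnu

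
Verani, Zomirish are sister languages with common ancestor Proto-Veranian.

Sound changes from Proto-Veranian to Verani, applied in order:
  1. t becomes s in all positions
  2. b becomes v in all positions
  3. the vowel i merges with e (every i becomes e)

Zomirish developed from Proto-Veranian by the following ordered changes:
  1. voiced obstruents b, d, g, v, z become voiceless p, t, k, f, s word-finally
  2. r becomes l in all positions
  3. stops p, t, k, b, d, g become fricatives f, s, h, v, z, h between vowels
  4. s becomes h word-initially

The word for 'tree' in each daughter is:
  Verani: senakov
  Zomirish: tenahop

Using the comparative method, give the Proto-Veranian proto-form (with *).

*tenakob

Position 1: Verani has s, Zomirish has t. Taking the neighbouring segments as reconstructed: Verani s could go back to *t or *s; Zomirish t can only go back to *t — the one source consistent with every daughter is *t.
Position 5: Verani has k, Zomirish has h. Verani preserves k here (none of its changes turn any other segment into k), so the proto-segment is *k.
Position 7: Verani has v, Zomirish has p. Taking the neighbouring segments as reconstructed: Verani v could go back to *b or *v; Zomirish p could go back to *p or *b — the one source consistent with every daughter is *b.
The remaining positions agree across the daughters. Check the candidate against every language:
Verani: start from *tenakob.
  rule 1 (unconditioned shift): tenakob → senakob
  rule 2 (unconditioned shift): senakob → senakov
  rule 3: no change — senakov
  ⇒ Verani senakov
Zomirish: *tenakob
  tenakob → tenakop   [final devoicing]
  tenakop (rule 2 does not apply)
  tenakop → tenahop   [intervocalic lenition]
  tenahop (rule 4 does not apply)
  giving Zomirish tenahop.
*tenakob is the unique common source.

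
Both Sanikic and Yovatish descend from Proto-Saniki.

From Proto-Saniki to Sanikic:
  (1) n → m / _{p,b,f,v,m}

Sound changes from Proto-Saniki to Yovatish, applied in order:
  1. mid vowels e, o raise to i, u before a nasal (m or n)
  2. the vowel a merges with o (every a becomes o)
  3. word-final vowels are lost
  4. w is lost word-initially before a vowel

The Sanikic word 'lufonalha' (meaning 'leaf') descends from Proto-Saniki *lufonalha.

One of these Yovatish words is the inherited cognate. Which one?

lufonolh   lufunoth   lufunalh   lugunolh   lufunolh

Yovatish: *lufonalha
  lufonalha → lufunalha   [pre-nasal raising]
  lufunalha → lufunolho   [vowel merger]
  lufunolho → lufunolh   [apocope]
  lufunolh (rule 4 does not apply)
  giving Yovatish lufunolh.
Only 'lufunolh' matches the regular Yovatish development of *lufonalha.

lufunolh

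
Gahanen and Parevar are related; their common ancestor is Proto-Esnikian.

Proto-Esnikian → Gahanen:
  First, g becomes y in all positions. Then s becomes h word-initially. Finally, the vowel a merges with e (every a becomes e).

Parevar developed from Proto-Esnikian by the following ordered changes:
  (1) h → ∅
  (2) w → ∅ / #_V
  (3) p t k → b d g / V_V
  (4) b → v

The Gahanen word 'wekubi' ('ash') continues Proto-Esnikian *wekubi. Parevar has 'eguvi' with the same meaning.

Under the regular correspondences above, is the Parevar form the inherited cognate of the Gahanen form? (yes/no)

Derive the expected Parevar reflex of *wekubi:
Parevar: *wekubi > ekubi > egubi > eguvi  (by glide loss, intervocalic voicing, unconditioned shift)
Parevar 'eguvi' matches the regular reflex exactly, so the pair is cognate.

yes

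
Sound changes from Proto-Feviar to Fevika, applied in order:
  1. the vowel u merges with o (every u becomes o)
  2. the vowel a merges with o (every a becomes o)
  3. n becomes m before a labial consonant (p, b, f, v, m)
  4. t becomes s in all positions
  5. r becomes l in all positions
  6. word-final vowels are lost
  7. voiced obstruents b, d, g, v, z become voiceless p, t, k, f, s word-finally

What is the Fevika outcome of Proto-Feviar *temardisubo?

Fevika: start from *temardisubo.
  rule 1 (vowel merger): temardisubo → temardisobo
  rule 2 (vowel merger): temardisobo → temordisobo
  rule 3: no change — temordisobo
  rule 4 (unconditioned shift): temordisobo → semordisobo
  rule 5 (unconditioned shift): semordisobo → semoldisobo
  rule 6 (apocope): semoldisobo → semoldisob
  rule 7 (final devoicing): semoldisob → semoldisop
  ⇒ Fevika semoldisop

semoldisop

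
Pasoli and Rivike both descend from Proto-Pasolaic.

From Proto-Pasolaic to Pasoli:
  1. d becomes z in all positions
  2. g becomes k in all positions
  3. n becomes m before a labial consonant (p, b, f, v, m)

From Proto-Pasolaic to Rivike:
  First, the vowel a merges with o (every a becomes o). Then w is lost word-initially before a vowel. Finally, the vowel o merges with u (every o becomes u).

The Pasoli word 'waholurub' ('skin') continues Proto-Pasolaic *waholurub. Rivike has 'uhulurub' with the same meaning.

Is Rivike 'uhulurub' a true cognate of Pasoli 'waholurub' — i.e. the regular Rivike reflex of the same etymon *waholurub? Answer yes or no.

Derive the expected Rivike reflex of *waholurub:
Rivike: start from *waholurub.
  rule 1 (vowel merger): waholurub → woholurub
  rule 2 (glide loss): woholurub → oholurub
  rule 3 (vowel merger): oholurub → uhulurub
  ⇒ Rivike uhulurub
Rivike 'uhulurub' matches the regular reflex exactly, so the pair is cognate.

yes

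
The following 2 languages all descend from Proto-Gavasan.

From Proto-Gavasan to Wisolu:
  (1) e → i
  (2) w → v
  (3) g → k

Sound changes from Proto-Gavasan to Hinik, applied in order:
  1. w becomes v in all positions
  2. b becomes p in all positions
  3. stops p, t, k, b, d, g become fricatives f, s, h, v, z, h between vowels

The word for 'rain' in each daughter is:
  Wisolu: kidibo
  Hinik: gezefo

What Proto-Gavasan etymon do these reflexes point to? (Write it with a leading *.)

*gedebo

Position 2: Wisolu has i, Hinik has e. Hinik preserves e here (none of its changes turn any other segment into e), so the proto-segment is *e.
Position 3: Wisolu has d, Hinik has z. Wisolu preserves d here (none of its changes turn any other segment into d), so the proto-segment is *d.
Position 5: Wisolu has b, Hinik has f. Wisolu preserves b here (none of its changes turn any other segment into b), so the proto-segment is *b.
Continuing position by position gives *gedebo; check it forward:
Wisolu: *gedebo > gidibo > kidibo  (by vowel merger, unconditioned shift)
Hinik: *gedebo
  gedebo (rule 1 does not apply)
  gedebo → gedepo   [unconditioned shift]
  gedepo → gezefo   [intervocalic lenition]
  giving Hinik gezefo.
No other proto-form is consistent with every reflex, so the reconstruction is *gedebo.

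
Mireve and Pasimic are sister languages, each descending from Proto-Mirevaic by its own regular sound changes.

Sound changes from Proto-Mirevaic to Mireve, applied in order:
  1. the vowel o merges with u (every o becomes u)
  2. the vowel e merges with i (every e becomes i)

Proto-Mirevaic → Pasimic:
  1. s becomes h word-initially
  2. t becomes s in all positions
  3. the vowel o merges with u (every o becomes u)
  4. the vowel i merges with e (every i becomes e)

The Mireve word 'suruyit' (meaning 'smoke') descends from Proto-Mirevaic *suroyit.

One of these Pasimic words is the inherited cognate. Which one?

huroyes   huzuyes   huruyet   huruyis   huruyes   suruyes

Pasimic: start from *suroyit.
  rule 1 (debuccalisation): suroyit → huroyit
  rule 2 (unconditioned shift): huroyit → huroyis
  rule 3 (vowel merger): huroyis → huruyis
  rule 4 (vowel merger): huruyis → huruyes
  ⇒ Pasimic huruyes
Only 'huruyes' matches the regular Pasimic development of *suroyit.

huruyes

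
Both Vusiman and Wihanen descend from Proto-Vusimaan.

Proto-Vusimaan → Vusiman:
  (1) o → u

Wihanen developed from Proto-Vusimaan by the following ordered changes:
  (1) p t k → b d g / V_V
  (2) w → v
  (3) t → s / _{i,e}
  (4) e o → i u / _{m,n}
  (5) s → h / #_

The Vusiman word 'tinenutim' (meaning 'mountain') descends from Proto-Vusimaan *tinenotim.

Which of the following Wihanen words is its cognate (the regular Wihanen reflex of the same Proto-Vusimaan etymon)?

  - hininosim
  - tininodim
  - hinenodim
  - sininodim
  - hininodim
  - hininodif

hininodim

Wihanen: *tinenotim
  tinenotim → tinenodim   [intervocalic voicing]
  tinenodim (rule 2 does not apply)
  tinenodim → sinenodim   [palatalisation]
  sinenodim → sininodim   [pre-nasal raising]
  sininodim → hininodim   [debuccalisation]
  giving Wihanen hininodim.
Only 'hininodim' matches the regular Wihanen development of *tinenotim.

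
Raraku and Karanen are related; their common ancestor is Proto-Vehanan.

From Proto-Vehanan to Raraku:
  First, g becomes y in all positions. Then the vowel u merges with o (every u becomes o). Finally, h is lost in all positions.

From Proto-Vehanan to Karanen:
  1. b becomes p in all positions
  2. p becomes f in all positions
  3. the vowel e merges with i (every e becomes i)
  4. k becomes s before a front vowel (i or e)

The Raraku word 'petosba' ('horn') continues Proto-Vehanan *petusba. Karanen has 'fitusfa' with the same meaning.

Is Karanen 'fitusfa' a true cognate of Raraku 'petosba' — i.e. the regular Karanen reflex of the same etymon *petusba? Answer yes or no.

yes

Derive the expected Karanen reflex of *petusba:
Karanen: *petusba
  petusba → petuspa   [unconditioned shift]
  petuspa → fetusfa   [unconditioned shift]
  fetusfa → fitusfa   [vowel merger]
  fitusfa (rule 4 does not apply)
  giving Karanen fitusfa.
Karanen 'fitusfa' matches the regular reflex exactly, so the pair is cognate.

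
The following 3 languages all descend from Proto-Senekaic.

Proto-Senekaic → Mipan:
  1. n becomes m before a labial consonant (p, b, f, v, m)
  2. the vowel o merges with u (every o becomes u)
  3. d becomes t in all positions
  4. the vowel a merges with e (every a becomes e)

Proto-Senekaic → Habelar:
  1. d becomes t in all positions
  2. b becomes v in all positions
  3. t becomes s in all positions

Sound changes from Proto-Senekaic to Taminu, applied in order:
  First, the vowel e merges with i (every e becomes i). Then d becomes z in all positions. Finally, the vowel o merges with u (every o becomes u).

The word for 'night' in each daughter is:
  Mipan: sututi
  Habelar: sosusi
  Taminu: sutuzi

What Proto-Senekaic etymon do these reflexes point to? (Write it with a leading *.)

*sotudi

Position 3: Mipan has t, Habelar has s, Taminu has t. Taminu preserves t here (none of its changes turn any other segment into t), so the proto-segment is *t.
Position 5: Mipan has t, Habelar has s, Taminu has z. Taking the neighbouring segments as reconstructed: Mipan t could go back to *t or *d; Habelar s could go back to *t or *d or *s; Taminu z could go back to *d or *z — the one source consistent with every daughter is *d.
This points to *sotudi. Verify forward in each daughter:
Mipan: *sotudi
  sotudi (rule 1 does not apply)
  sotudi → sutudi   [vowel merger]
  sutudi → sututi   [unconditioned shift]
  sututi (rule 4 does not apply)
  giving Mipan sututi.
Habelar: start from *sotudi.
  rule 1 (unconditioned shift): sotudi → sotuti
  rule 2: no change — sotuti
  rule 3 (unconditioned shift): sotuti → sosusi
  ⇒ Habelar sosusi
Taminu: *sotudi > sotuzi > sutuzi  (by unconditioned shift, vowel merger)
Only *sotudi yields all of Mipan sututi, Habelar sosusi, Taminu sutuzi.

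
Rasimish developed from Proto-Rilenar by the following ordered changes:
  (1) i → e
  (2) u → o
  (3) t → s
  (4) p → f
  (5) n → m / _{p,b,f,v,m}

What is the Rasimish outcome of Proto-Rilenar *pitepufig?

Rasimish: start from *pitepufig.
  rule 1 (vowel merger): pitepufig → petepufeg
  rule 2 (vowel merger): petepufeg → petepofeg
  rule 3 (unconditioned shift): petepofeg → pesepofeg
  rule 4 (unconditioned shift): pesepofeg → fesefofeg
  rule 5: no change — fesefofeg
  ⇒ Rasimish fesefofeg

fesefofeg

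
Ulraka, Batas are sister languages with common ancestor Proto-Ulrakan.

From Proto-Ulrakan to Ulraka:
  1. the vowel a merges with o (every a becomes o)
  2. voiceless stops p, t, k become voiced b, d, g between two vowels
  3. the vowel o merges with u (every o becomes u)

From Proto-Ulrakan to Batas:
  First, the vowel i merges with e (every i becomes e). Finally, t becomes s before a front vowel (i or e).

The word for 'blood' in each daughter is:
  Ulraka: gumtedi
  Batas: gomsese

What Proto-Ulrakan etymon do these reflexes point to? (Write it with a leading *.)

*gomteti

Position 2: Ulraka has u, Batas has o. Batas preserves o here (none of its changes turn any other segment into o), so the proto-segment is *o.
Position 6: Ulraka has d, Batas has s. Taking the neighbouring segments as reconstructed: Ulraka d could go back to *t or *d; Batas s could go back to *t or *s — the one source consistent with every daughter is *t.
Position 7: Ulraka has i, Batas has e. Ulraka preserves i here (none of its changes turn any other segment into i), so the proto-segment is *i.
Verify the candidate proto-form against each daughter:
Ulraka: start from *gomteti.
  rule 1: no change — gomteti
  rule 2 (intervocalic voicing): gomteti → gomtedi
  rule 3 (vowel merger): gomtedi → gumtedi
  ⇒ Ulraka gumtedi
Batas: *gomteti
  gomteti → gomtete   [vowel merger]
  gomtete → gomsese   [palatalisation]
  giving Batas gomsese.
*gomteti is the unique common source.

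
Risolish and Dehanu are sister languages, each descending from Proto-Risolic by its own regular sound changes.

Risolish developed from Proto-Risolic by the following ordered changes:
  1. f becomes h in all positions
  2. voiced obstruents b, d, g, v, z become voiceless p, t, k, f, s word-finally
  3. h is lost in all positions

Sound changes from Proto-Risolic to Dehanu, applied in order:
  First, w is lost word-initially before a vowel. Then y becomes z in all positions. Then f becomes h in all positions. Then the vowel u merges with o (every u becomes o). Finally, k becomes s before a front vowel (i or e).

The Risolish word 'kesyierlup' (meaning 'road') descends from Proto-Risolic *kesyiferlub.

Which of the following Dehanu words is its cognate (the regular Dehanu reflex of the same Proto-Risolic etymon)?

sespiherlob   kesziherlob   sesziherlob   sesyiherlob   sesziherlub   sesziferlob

Dehanu: *kesyiferlub > kesziferlub > kesziherlub > kesziherlob > sesziherlob  (by unconditioned shift, unconditioned shift, vowel merger, palatalisation)
Only 'sesziherlob' matches the regular Dehanu development of *kesyiferlub.

sesziherlob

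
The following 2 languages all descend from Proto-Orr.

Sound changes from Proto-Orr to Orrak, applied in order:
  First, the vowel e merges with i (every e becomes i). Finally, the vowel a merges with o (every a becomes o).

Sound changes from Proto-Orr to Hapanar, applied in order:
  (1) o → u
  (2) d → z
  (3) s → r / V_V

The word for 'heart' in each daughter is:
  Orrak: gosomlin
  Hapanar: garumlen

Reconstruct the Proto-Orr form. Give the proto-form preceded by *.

Position 7: Orrak has i, Hapanar has e. Hapanar preserves e here (none of its changes turn any other segment into e), so the proto-segment is *e.
Position 2: Orrak has o, Hapanar has a. Hapanar preserves a here (none of its changes turn any other segment into a), so the proto-segment is *a.
Continuing position by position gives *gasomlen; check it forward:
Orrak: *gasomlen > gasomlin > gosomlin  (by vowel merger, vowel merger)
Hapanar: start from *gasomlen.
  rule 1 (vowel merger): gasomlen → gasumlen
  rule 2: no change — gasumlen
  rule 3 (rhotacism): gasumlen → garumlen
  ⇒ Hapanar garumlen
No other proto-form is consistent with every reflex, so the reconstruction is *gasomlen.

*gasomlen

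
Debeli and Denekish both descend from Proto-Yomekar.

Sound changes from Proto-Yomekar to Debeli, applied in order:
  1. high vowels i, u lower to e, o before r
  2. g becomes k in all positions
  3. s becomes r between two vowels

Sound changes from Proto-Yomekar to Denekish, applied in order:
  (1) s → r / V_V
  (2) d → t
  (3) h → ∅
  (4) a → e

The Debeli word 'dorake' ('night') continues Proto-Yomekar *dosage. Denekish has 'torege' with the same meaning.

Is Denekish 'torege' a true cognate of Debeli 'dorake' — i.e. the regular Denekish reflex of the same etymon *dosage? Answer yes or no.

yes

Derive the expected Denekish reflex of *dosage:
Denekish: *dosage > dorage > torage > torege  (by rhotacism, unconditioned shift, vowel merger)
Denekish 'torege' matches the regular reflex exactly, so the pair is cognate.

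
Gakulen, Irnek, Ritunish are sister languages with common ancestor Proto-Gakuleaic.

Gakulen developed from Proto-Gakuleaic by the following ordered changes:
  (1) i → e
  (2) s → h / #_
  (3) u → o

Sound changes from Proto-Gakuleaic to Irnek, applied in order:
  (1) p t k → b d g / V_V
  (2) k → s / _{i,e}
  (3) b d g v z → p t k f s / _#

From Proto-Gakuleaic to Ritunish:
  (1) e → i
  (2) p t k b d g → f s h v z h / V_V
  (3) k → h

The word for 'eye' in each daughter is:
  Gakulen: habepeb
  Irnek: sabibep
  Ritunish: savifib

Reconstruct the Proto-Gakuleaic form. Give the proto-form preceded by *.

Position 5: Gakulen has p, Irnek has b, Ritunish has f. Gakulen preserves p here (none of its changes turn any other segment into p), so the proto-segment is *p.
Position 1: Gakulen has h, Irnek has s, Ritunish has s. Taking the neighbouring segments as reconstructed: Gakulen h could go back to *s or *h; Irnek s can only go back to *s; Ritunish s can only go back to *s — the one source consistent with every daughter is *s.
Continuing position by position gives *sabipeb; check it forward:
Gakulen: start from *sabipeb.
  rule 1 (vowel merger): sabipeb → sabepeb
  rule 2 (debuccalisation): sabepeb → habepeb
  rule 3: no change — habepeb
  ⇒ Gakulen habepeb
Irnek: *sabipeb
  sabipeb → sabibeb   [intervocalic voicing]
  sabibeb (rule 2 does not apply)
  sabibeb → sabibep   [final devoicing]
  giving Irnek sabibep.
Ritunish: start from *sabipeb.
  rule 1 (vowel merger): sabipeb → sabipib
  rule 2 (intervocalic lenition): sabipib → savifib
  rule 3: no change — savifib
  ⇒ Ritunish savifib
No other proto-form is consistent with every reflex, so the reconstruction is *sabipeb.

*sabipeb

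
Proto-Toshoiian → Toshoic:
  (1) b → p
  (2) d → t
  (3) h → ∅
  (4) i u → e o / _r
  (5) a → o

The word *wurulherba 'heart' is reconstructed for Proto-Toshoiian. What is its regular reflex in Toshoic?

worulerpo

Toshoic: *wurulherba > wurulherpa > wurulerpa > worulerpa > worulerpo  (by unconditioned shift, h-loss, pre-rhotic lowering, vowel merger)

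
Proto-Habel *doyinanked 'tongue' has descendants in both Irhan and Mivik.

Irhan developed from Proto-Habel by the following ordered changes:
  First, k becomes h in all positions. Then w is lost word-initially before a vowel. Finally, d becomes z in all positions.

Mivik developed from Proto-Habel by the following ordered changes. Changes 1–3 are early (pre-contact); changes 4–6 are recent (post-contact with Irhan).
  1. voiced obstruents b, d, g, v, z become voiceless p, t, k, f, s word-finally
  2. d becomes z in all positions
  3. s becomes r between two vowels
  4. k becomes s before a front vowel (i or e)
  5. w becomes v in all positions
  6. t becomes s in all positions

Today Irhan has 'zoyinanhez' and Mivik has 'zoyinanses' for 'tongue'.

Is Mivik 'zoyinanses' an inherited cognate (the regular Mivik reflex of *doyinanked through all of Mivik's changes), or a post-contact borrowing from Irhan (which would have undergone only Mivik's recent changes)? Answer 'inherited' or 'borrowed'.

If inherited, *doyinanked would pass through all of Mivik's changes:
Mivik: *doyinanked > doyinanket > zoyinanket > zoyinanset > zoyinanses  (by final devoicing, unconditioned shift, palatalisation, unconditioned shift)
If borrowed from Irhan 'zoyinanhez' after the early changes, it would undergo only the recent ones:
  rule 4 (palatalisation): no change (zoyinanhez)
  rule 5 (unconditioned shift): no change (zoyinanhez)
  rule 6 (unconditioned shift): no change (zoyinanhez)
  ⇒ as a loan: zoyinanhez
Mivik 'zoyinanses' matches the inherited outcome exactly, so it is an inherited cognate, not a loan.

inherited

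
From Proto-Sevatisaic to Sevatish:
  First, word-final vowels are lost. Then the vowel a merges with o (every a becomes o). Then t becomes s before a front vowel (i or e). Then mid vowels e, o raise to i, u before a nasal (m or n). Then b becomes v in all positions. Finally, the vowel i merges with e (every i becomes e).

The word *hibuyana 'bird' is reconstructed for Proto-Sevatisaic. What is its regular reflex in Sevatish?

Sevatish: *hibuyana > hibuyan > hibuyon > hibuyun > hivuyun > hevuyun  (by apocope, vowel merger, pre-nasal raising, unconditioned shift, vowel merger)

hevuyun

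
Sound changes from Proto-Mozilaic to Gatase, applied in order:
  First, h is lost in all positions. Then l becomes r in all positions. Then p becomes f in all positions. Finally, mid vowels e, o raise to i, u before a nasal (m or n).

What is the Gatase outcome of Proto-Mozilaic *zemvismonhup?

Gatase: *zemvismonhup > zemvismonup > zemvismonuf > zimvismunuf  (by h-loss, unconditioned shift, pre-nasal raising)

zimvismunuf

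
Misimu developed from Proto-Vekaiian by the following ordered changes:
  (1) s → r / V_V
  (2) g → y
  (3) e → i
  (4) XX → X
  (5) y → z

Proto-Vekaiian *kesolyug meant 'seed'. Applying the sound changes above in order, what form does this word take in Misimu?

kirolzuz

Misimu: start from *kesolyug.
  rule 1 (rhotacism): kesolyug → kerolyug
  rule 2 (unconditioned shift): kerolyug → kerolyuy
  rule 3 (vowel merger): kerolyuy → kirolyuy
  rule 4: no change — kirolyuy
  rule 5 (unconditioned shift): kirolyuy → kirolzuz
  ⇒ Misimu kirolzuz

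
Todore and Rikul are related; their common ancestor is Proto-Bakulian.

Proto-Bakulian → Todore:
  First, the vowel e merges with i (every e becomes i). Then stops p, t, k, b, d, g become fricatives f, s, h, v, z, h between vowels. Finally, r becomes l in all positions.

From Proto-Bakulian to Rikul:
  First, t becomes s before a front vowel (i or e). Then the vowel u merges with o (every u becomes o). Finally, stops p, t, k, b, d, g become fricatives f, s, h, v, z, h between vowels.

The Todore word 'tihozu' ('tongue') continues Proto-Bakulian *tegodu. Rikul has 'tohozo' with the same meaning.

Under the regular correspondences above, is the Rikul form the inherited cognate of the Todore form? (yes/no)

no

Derive the expected Rikul reflex of *tegodu:
Rikul: start from *tegodu.
  rule 1 (palatalisation): tegodu → segodu
  rule 2 (vowel merger): segodu → segodo
  rule 3 (intervocalic lenition): segodo → sehozo
  ⇒ Rikul sehozo
The regular Rikul reflex would be 'sehozo', but the attested form is 'tohozo'. The correspondence is irregular, so they are not cognates (the Rikul form has a different source).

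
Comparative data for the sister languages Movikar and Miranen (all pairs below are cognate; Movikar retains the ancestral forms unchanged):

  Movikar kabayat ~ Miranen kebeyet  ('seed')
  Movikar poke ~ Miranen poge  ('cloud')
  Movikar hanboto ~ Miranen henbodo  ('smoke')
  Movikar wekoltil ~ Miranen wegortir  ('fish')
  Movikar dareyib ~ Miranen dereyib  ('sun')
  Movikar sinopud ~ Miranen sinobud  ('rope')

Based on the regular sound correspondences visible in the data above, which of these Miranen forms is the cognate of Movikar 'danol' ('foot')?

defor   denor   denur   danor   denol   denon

denor

hanboto ~ henbodo — Movikar a corresponds to Miranen e after a consonant, before a nasal.
wekoltil ~ wegortir — Movikar l corresponds to Miranen r word-finally.
Applying these to Movikar 'danol':
  danol → denol   (a→e after a consonant, before a nasal)
  denol → denor   (l→r word-finally)
So the Miranen cognate is 'denor'.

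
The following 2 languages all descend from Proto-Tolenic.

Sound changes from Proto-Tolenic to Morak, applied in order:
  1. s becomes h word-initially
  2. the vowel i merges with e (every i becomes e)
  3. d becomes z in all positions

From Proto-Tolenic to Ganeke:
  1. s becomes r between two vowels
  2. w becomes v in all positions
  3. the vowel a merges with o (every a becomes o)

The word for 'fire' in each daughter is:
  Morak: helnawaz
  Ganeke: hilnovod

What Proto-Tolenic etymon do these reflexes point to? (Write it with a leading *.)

Position 7: Morak has a, Ganeke has o. Morak preserves a here (none of its changes turn any other segment into a), so the proto-segment is *a.
Position 8: Morak has z, Ganeke has d. Ganeke preserves d here (none of its changes turn any other segment into d), so the proto-segment is *d.
This points to *hilnawad. Verify forward in each daughter:
Morak: *hilnawad > helnawad > helnawaz  (by vowel merger, unconditioned shift)
Ganeke: *hilnawad > hilnavad > hilnovod  (by unconditioned shift, vowel merger)
No other proto-form is consistent with every reflex, so the reconstruction is *hilnawad.

*hilnawad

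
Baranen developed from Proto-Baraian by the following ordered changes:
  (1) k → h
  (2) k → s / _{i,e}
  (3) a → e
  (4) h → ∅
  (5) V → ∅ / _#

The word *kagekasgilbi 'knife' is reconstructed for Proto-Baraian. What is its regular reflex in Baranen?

egeesgilb

Baranen: start from *kagekasgilbi.
  rule 1 (unconditioned shift): kagekasgilbi → hagehasgilbi
  rule 2: no change — hagehasgilbi
  rule 3 (vowel merger): hagehasgilbi → hegehesgilbi
  rule 4 (h-loss): hegehesgilbi → egeesgilbi
  rule 5 (apocope): egeesgilbi → egeesgilb
  ⇒ Baranen egeesgilb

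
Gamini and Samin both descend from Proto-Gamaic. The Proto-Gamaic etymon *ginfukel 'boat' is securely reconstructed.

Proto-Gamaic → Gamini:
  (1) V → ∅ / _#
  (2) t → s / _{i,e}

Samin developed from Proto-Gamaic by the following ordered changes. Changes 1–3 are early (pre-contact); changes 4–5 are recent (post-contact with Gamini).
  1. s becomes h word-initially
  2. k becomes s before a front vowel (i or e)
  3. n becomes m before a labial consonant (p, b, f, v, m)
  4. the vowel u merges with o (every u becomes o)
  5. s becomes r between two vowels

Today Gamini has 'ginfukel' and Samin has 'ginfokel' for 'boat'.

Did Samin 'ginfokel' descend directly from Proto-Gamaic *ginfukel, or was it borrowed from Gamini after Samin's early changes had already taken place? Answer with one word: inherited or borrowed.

borrowed

If inherited, *ginfukel would pass through all of Samin's changes:
Samin: *ginfukel
  ginfukel (rule 1 does not apply)
  ginfukel → ginfusel   [palatalisation]
  ginfusel → gimfusel   [nasal place assimilation]
  gimfusel → gimfosel   [vowel merger]
  gimfosel → gimforel   [rhotacism]
  giving Samin gimforel.
If borrowed from Gamini 'ginfukel' after the early changes, it would undergo only the recent ones:
  rule 4 (vowel merger): ginfukel → ginfokel
  rule 5 (rhotacism): no change (ginfokel)
  ⇒ as a loan: ginfokel
Samin 'ginfokel' matches the loan outcome 'ginfokel', not the inherited 'gimforel' — it skipped the early Samin changes, so it was borrowed from Gamini.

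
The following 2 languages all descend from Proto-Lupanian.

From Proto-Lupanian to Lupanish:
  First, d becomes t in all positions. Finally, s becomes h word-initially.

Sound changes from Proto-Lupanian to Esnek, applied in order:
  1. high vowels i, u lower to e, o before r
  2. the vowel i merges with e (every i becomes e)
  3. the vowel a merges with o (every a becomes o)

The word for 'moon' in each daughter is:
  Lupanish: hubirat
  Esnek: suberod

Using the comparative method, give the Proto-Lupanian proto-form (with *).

*subirad

Position 6: Lupanish has a, Esnek has o. Lupanish preserves a here (none of its changes turn any other segment into a), so the proto-segment is *a.
Position 1: Lupanish has h, Esnek has s. Esnek preserves s here (none of its changes turn any other segment into s), so the proto-segment is *s.
Position 4: Lupanish has i, Esnek has e. Lupanish preserves i here (none of its changes turn any other segment into i), so the proto-segment is *i.
Continuing position by position gives *subirad; check it forward:
Lupanish: *subirad
  subirad → subirat   [unconditioned shift]
  subirat → hubirat   [debuccalisation]
  giving Lupanish hubirat.
Esnek: start from *subirad.
  rule 1 (pre-rhotic lowering): subirad → suberad
  rule 2: no change — suberad
  rule 3 (vowel merger): suberad → suberod
  ⇒ Esnek suberod
*subirad is the unique common source.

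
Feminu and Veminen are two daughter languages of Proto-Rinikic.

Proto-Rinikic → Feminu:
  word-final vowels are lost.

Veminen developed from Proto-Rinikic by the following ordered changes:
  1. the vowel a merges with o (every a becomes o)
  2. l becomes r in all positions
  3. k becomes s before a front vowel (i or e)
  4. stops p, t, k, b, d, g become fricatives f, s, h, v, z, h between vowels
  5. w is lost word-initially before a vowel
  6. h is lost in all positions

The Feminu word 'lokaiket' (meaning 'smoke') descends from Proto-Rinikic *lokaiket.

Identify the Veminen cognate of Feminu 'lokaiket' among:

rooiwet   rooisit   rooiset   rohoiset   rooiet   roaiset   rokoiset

Veminen: *lokaiket > lokoiket > rokoiket > rokoiset > rohoiset > rooiset  (by vowel merger, unconditioned shift, palatalisation, intervocalic lenition, h-loss)
Among the options, 'rooiset' alone shows every Veminen change applied in order.

rooiset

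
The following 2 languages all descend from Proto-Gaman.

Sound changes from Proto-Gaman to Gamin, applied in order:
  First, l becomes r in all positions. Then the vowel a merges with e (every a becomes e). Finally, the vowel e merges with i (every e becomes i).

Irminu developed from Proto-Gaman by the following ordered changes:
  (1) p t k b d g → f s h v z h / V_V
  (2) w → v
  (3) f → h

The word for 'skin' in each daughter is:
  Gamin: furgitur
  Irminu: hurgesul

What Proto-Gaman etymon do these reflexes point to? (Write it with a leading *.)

Position 8: Gamin has r, Irminu has l. Irminu preserves l here (none of its changes turn any other segment into l), so the proto-segment is *l.
Position 6: Gamin has t, Irminu has s. Gamin preserves t here (none of its changes turn any other segment into t), so the proto-segment is *t.
This points to *furgetul. Verify forward in each daughter:
Gamin: *furgetul
  furgetul → furgetur   [unconditioned shift]
  furgetur (rule 2 does not apply)
  furgetur → furgitur   [vowel merger]
  giving Gamin furgitur.
Irminu: *furgetul > furgesul > hurgesul  (by intervocalic lenition, unconditioned shift)
No other proto-form is consistent with every reflex, so the reconstruction is *furgetul.

*furgetul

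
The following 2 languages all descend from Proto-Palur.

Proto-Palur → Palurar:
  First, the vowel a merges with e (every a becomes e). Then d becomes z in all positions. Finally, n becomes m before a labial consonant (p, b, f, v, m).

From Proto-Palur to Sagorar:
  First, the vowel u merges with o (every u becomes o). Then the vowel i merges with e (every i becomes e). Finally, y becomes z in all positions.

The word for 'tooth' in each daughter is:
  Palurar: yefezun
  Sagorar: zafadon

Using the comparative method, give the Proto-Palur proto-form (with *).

*yafadun

Position 2: Palurar has e, Sagorar has a. Sagorar preserves a here (none of its changes turn any other segment into a), so the proto-segment is *a.
Position 1: Palurar has y, Sagorar has z. Palurar preserves y here (none of its changes turn any other segment into y), so the proto-segment is *y.
Verify the candidate proto-form against each daughter:
Palurar: start from *yafadun.
  rule 1 (vowel merger): yafadun → yefedun
  rule 2 (unconditioned shift): yefedun → yefezun
  rule 3: no change — yefezun
  ⇒ Palurar yefezun
Sagorar: *yafadun
  yafadun → yafadon   [vowel merger]
  yafadon (rule 2 does not apply)
  yafadon → zafadon   [unconditioned shift]
  giving Sagorar zafadon.
No other proto-form is consistent with every reflex, so the reconstruction is *yafadun.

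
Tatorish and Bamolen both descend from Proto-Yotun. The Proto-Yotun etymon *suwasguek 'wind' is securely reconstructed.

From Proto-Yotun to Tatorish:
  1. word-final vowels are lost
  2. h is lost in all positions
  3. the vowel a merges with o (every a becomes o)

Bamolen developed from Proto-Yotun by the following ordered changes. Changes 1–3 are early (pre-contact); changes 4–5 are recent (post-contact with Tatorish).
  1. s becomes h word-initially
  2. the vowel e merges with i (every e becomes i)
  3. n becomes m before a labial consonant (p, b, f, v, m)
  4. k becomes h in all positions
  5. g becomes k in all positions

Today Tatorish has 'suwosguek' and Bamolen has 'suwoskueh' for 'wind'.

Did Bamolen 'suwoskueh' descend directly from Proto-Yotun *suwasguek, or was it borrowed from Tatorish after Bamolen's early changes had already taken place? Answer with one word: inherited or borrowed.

If inherited, *suwasguek would pass through all of Bamolen's changes:
Bamolen: *suwasguek > huwasguek > huwasguik > huwasguih > huwaskuih  (by debuccalisation, vowel merger, unconditioned shift, unconditioned shift)
If borrowed from Tatorish 'suwosguek' after the early changes, it would undergo only the recent ones:
  rule 4 (unconditioned shift): suwosguek → suwosgueh
  rule 5 (unconditioned shift): suwosgueh → suwoskueh
  ⇒ as a loan: suwoskueh
Bamolen 'suwoskueh' matches the loan outcome 'suwoskueh', not the inherited 'huwaskuih' — it skipped the early Bamolen changes, so it was borrowed from Tatorish.

borrowed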